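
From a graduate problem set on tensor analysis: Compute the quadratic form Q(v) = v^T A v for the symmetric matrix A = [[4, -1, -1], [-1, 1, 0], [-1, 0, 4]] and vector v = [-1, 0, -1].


First compute Av:
(Av)_1 = 4*-1 + -1*0 + -1*-1 = -3
(Av)_2 = -1*-1 + 1*0 + 0*-1 = 1
(Av)_3 = -1*-1 + 0*0 + 4*-1 = -3
Av = [-3, 1, -3]
Then v^T (Av) = -1*-3 + 0*1 + -1*-3
= 3 + 0 + 3 = 6

6


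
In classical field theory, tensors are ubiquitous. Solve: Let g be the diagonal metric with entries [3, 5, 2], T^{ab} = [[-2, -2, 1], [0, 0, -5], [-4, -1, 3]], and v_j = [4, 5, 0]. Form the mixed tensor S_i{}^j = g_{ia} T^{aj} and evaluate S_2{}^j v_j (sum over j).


Step 1: lower the first index. For a diagonal metric, g_{ia} T^{aj} = g_{ii} T^{ij} (no sum on i).
g_{22} = 5
S_2{}^1 = 5 * T^{21} = 5 * 0 = 0
S_2{}^2 = 5 * T^{22} = 5 * 0 = 0
S_2{}^3 = 5 * T^{23} = 5 * -5 = -25
Step 2: contract S_2{}^j with v_j.
S_2{}^1 * v_1 = 0 * 4 = 0
S_2{}^2 * v_2 = 0 * 5 = 0
S_2{}^3 * v_3 = -25 * 0 = 0
Result = 0 + 0 + 0 = 0

0


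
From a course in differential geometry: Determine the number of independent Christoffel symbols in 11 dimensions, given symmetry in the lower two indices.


Christoffel symbols Gamma^k_{ij} are symmetric in i,j, so there are d * d(d+1)/2 independent symbols.
d = 11
d(d+1)/2 = 11 * 12 / 2 = 66
Total = 11 * 66 = 726

726


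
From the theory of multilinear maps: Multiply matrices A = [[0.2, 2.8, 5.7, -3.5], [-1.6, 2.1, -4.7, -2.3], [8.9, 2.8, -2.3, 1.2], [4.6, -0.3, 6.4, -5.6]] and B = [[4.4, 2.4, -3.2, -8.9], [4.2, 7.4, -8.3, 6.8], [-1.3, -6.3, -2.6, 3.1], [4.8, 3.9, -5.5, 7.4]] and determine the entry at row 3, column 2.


(AB)_{ij} = sum_k A_{ik} B_{kj}.
For i=3, j=2:
A_{31} * B_{12} = 8.9 * 2.4 = 21.36
A_{32} * B_{22} = 2.8 * 7.4 = 20.72
A_{33} * B_{32} = -2.3 * -6.3 = 14.49
A_{34} * B_{42} = 1.2 * 3.9 = 4.68
Sum = 21.36 + 20.72 + 14.49 + 4.68 = 61.25

61.25


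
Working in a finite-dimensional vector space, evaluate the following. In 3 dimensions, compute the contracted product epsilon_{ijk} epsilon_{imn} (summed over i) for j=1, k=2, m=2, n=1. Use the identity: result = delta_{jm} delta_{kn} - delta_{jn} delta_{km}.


Using the identity: epsilon_{ijk} epsilon_{imn} = delta_{jm} delta_{kn} - delta_{jn} delta_{km}.
delta_{12} = 0
delta_{21} = 0
delta_{11} = 1
delta_{22} = 1
Result = 0 * 0 - 1 * 1 = 0 - 1 = -1

-1


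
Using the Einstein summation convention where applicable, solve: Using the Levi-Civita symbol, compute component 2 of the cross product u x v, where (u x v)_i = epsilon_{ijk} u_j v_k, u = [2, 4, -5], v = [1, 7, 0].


(u x v)_2 = sum_{j,k} epsilon_{2jk} u_j v_k. Only permutations of (1,2,3) contribute; the two non-zero terms are:
eps_{213} u_1 v_3 = -1 * 2 * 0 = 0
eps_{231} u_3 v_1 = 1 * -5 * 1 = -5
(u x v)_2 = -5

-5


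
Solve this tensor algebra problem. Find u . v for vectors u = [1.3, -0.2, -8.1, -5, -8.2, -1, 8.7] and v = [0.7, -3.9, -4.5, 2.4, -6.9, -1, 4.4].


The inner product u . v = sum of u_i * v_i.
Term-by-term: 1.3 * 0.7, -0.2 * -3.9, -8.1 * -4.5, -5 * 2.4, -8.2 * -6.9, -1 * -1, 8.7 * 4.4
Products: 0.91, 0.78, 36.45, -12, 56.58, 1, 38.28
Sum = 0.91 + 0.78 + 36.45 + -12 + 56.58 + 1 + 38.28 = 122

122


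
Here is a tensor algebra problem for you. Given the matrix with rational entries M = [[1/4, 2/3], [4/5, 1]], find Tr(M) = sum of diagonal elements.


The trace is the sum of diagonal entries.
Diagonal: M[1,1] = 1/4, M[2,2] = 1
Tr(M) = 1/4 + 1
Computing step by step:
After adding M[1,1]: 1/4
After adding M[2,2]: 5/4
Tr(M) = 5/4

5/4


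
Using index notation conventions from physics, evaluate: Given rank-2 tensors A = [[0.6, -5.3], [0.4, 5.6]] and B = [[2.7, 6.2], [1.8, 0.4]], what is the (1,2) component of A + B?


Tensor addition is component-wise: (A + B)_{ij} = A_{ij} + B_{ij}.
A_{12} = -5.3
B_{12} = 6.2
(A + B)_{12} = -5.3 + 6.2 = 0.9

0.9


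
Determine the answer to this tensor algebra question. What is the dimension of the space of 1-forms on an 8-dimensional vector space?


The dimension of the space of p-forms on an n-dimensional space is C(n, p).
n = 8, p = 1
C(8, 1) = 8! / (1! * 7!) = 8

8


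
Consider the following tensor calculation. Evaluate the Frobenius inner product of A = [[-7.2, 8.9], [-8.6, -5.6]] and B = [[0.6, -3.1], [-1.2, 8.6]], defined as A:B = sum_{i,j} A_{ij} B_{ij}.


A:B = sum over all i,j of A_{ij} * B_{ij}.
Row 1: -7.2*0.6=-4.32, 8.9*-3.1=-27.59 => row sum = -31.91
Row 2: -8.6*-1.2=10.32, -5.6*8.6=-48.16 => row sum = -37.84
Total = -31.91 + -37.84 = -69.75

-69.75


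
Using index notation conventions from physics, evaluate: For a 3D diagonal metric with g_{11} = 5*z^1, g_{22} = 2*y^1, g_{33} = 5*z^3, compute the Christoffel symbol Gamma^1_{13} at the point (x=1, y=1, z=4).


For a diagonal metric, Gamma^k_{ij} = (1/2) g^{kk} (dg_{ik}/dx_j + dg_{jk}/dx_i - dg_{ij}/dx_k).
The metric is diagonal, so g_{ab} = 0 for a != b.
At the given point: g_{11} = 20, g_{22} = 2, g_{33} = 320
g^{11} = 1/20
dg_{11}/dx_3 = dg_{11}/dx_3 = 5
dg_{31}/dx_1 = 0 (off-diagonal)
dg_{13}/dx_1 = 0 (off-diagonal)
Numerator = 5 + 0 - 0 = 5
Gamma^1_{13} = 5 / (2 * 20) = 1/8

1/8


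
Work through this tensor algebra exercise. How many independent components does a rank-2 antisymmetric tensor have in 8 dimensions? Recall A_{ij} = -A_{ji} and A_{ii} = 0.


An antisymmetric rank-2 tensor satisfies A_{ij} = -A_{ji}, so diagonal entries are zero.
The independent components are the upper-triangular entries: C(n, 2) = n(n-1)/2.
n = 8
C(8, 2) = 8 * 7 / 2 = 56 / 2 = 28

28


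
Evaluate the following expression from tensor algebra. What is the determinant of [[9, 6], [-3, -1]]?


For a 2x2 matrix [[a, b], [c, d]], det = a*d - b*c.
a = 9, b = 6, c = -3, d = -1
a*d = 9 * -1 = -9
b*c = 6 * -3 = -18
det = -9 - -18 = 9

9


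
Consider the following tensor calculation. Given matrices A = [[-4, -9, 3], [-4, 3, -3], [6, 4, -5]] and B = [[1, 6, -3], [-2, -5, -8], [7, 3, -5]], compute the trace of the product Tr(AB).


Tr(AB) = sum_i (AB)_{ii} where (AB)_{ii} = sum_k A_{ik} B_{ki}.
(AB)_{11} = -4*1 + -9*-2 + 3*7 = 35
(AB)_{22} = -4*6 + 3*-5 + -3*3 = -48
(AB)_{33} = 6*-3 + 4*-8 + -5*-5 = -25
Tr(AB) = 35 + -48 + -25 = -38

-38


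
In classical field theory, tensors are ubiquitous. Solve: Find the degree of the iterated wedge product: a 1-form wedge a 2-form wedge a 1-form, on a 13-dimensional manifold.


The degree of a wedge product is the sum of the degrees of the individual forms.
Degrees: 1, 2, 1
Total degree = 1 + 2 + 1 = 4

4


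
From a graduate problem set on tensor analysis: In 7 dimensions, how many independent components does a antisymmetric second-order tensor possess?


A antisymmetric rank-2 tensor in d dimensions has d(d-1)/2 independent components.
d = 7
d(d-1)/2 = 7 * 6 / 2 = 42 / 2 = 21

21


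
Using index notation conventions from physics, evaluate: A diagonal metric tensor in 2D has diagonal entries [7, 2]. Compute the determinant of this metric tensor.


For a diagonal metric, the determinant is the product of diagonal entries.
Diagonal entries: 7, 2
det(g) = 7 * 2 = 14

14


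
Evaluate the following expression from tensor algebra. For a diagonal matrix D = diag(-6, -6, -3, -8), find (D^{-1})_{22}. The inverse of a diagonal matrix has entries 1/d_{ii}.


For a diagonal matrix, the inverse has entries (D^{-1})_{ii} = 1/d_{ii}.
The diagonal entries are: d_{11} = -6, d_{22} = -6, d_{33} = -3, d_{44} = -8
We need (D^{-1})_{22} = 1/d_{22} = 1/-6 = -1/6

-1/6


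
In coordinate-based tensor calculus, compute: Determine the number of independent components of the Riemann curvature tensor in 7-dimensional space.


The Riemann tensor in d dimensions has d^2(d^2 - 1)/12 independent components.
d = 7, so d^2 = 49
d^2 - 1 = 48
d^2(d^2 - 1) = 49 * 48 = 2352
Divide by 12: 2352 / 12 = 196

196


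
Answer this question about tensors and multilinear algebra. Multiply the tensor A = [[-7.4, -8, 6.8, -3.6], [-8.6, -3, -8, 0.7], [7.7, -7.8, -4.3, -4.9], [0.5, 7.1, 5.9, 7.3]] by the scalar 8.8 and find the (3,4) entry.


Scalar multiplication: (cA)_{ij} = c * A_{ij}.
c = 8.8
A_{34} = -4.9
(cA)_{34} = 8.8 * -4.9 = -43.12

-43.12


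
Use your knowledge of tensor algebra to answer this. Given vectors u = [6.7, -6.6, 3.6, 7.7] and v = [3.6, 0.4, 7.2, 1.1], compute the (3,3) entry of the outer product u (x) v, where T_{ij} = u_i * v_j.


The outer product entry T_{ij} = u_i * v_j.
We need i=3, j=3.
u_3 = 3.6, v_3 = 7.2
T_{3,3} = 3.6 * 7.2 = 25.92

25.92


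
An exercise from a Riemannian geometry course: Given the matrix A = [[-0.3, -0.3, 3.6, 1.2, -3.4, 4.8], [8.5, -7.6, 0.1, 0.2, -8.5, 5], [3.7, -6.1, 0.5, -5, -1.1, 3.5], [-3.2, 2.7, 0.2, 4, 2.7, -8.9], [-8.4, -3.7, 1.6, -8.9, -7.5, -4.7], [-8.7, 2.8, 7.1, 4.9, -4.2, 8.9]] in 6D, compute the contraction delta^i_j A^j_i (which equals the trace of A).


The contraction (trace) of a rank-2 tensor is the sum of its diagonal elements.
Diagonal entries: A[1,1] = -0.3, A[2,2] = -7.6, A[3,3] = 0.5, A[4,4] = 4, A[5,5] = -7.5, A[6,6] = 8.9
Tr(A) = -0.3 + -7.6 + 0.5 + 4 + -7.5 + 8.9 = -2

-2


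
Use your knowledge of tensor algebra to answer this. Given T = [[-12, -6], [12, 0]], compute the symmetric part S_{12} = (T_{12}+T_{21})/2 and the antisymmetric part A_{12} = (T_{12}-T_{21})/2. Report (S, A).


T_{12} = -6
T_{21} = 12
S_{12} = (-6 + 12)/2 = 6/2 = 3
A_{12} = (-6 - 12)/2 = -18/2 = -9
Check: S + A = 3 + -9 = -6 = T_{12}.

(3, -9)


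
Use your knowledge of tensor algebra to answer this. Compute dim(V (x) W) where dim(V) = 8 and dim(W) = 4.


The dimension of a tensor product is the product of dimensions.
dim(V) = 8, dim(W) = 4
dim(V (x) W) = 8 * 4 = 32

32


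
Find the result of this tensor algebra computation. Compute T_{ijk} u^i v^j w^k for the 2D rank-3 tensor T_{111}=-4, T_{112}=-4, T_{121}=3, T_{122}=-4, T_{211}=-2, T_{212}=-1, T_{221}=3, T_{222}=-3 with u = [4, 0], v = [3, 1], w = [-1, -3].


S = sum over i,j,k of T_{ijk} u_i v_j w_k. Expanding all 8 terms:
T_{111}*u_1*v_1*w_1 = -4*4*3*-1 = 48  (running total: 48)
T_{112}*u_1*v_1*w_2 = -4*4*3*-3 = 144  (running total: 192)
T_{121}*u_1*v_2*w_1 = 3*4*1*-1 = -12  (running total: 180)
T_{122}*u_1*v_2*w_2 = -4*4*1*-3 = 48  (running total: 228)
T_{211}*u_2*v_1*w_1 = -2*0*3*-1 = 0  (running total: 228)
T_{212}*u_2*v_1*w_2 = -1*0*3*-3 = 0  (running total: 228)
T_{221}*u_2*v_2*w_1 = 3*0*1*-1 = 0  (running total: 228)
T_{222}*u_2*v_2*w_2 = -3*0*1*-3 = 0  (running total: 228)
S = 228

228


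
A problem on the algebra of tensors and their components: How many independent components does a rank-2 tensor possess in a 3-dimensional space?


The number of components of a rank-r tensor in d dimensions is d^r.
Here d = 3 and r = 2.
3^2 = 9

9


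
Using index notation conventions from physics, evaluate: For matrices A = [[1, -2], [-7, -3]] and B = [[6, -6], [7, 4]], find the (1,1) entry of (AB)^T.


(AB)^T_{ij} = (AB)_{ji} = sum_k A_{jk} B_{ki}.
For i=1, j=1 we need (AB)_{11}:
A_{11} * B_{11} = 1 * 6 = 6
A_{12} * B_{21} = -2 * 7 = -14
Sum = 6 + -14 = -8

-8


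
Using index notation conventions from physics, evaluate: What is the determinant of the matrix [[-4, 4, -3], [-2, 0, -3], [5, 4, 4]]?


Expanding along the first row, det(A) = a11*M_11 - a12*M_12 + a13*M_13, where M_1j is the (1,j) minor.
Minor M_11 = 0*4 - -3*4 = 12
Minor M_12 = -2*4 - -3*5 = 7
Minor M_13 = -2*4 - 0*5 = -8
det = -4*(12) - 4*(7) + -3*(-8)
    = -48 - 28 + 24
    = -52

-52


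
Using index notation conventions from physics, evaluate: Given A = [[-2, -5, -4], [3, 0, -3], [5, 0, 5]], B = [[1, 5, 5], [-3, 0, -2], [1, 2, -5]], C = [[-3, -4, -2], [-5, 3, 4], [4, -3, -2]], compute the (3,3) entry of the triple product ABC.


(ABC)_{33} = sum_m (AB)_{3m} C_{m3}. First compute row 3 of AB.
(AB)_{31} = 5*1 + 0*-3 + 5*1 = 10
(AB)_{32} = 5*5 + 0*0 + 5*2 = 35
(AB)_{33} = 5*5 + 0*-2 + 5*-5 = 0
Now contract with column 3 of C:
(AB)_{31} * C_{13} = 10 * -2 = -20
(AB)_{32} * C_{23} = 35 * 4 = 140
(AB)_{33} * C_{33} = 0 * -2 = 0
(ABC)_{33} = -20 + 140 + 0 = 120

120


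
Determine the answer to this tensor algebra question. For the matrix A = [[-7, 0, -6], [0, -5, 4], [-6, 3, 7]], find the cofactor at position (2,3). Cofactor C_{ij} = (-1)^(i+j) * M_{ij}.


To find cofactor C_{23}, delete row 2 and column 3.
The resulting 2x2 submatrix is: [[-7, 0], [-6, 3]]
Minor M_{23} = -7*3 - 0*-6
  = -21 - 0 = -21
Sign = (-1)^(2+3) = (-1)^5 = -1
Cofactor C_{23} = -1 * -21 = 21

21


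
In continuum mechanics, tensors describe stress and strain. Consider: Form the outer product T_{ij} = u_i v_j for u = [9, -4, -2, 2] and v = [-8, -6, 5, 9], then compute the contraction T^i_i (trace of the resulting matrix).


The outer product gives T_{ij} = u_i v_j.
The trace (contraction) is Tr(T) = sum_i T_{ii} = sum_i u_i v_i.
Diagonal entries:
T_{11} = u_1 * v_1 = 9 * -8 = -72
T_{22} = u_2 * v_2 = -4 * -6 = 24
T_{33} = u_3 * v_3 = -2 * 5 = -10
T_{44} = u_4 * v_4 = 2 * 9 = 18
Tr(T) = -72 + 24 + -10 + 18 = -40

-40


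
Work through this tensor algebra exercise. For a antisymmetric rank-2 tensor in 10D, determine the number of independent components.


A antisymmetric rank-2 tensor in d dimensions has d(d-1)/2 independent components.
d = 10
d(d-1)/2 = 10 * 9 / 2 = 90 / 2 = 45

45


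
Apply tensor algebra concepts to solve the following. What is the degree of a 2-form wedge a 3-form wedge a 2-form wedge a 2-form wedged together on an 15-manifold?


The degree of a wedge product is the sum of the degrees of the individual forms.
Degrees: 2, 3, 2, 2
Total degree = 2 + 3 + 2 + 2 = 9

9


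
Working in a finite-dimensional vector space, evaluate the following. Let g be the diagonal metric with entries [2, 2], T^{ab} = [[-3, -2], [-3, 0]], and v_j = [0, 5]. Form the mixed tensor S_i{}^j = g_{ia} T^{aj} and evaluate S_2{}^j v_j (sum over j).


Step 1: lower the first index. For a diagonal metric, g_{ia} T^{aj} = g_{ii} T^{ij} (no sum on i).
g_{22} = 2
S_2{}^1 = 2 * T^{21} = 2 * -3 = -6
S_2{}^2 = 2 * T^{22} = 2 * 0 = 0
Step 2: contract S_2{}^j with v_j.
S_2{}^1 * v_1 = -6 * 0 = 0
S_2{}^2 * v_2 = 0 * 5 = 0
Result = 0 + 0 = 0

0


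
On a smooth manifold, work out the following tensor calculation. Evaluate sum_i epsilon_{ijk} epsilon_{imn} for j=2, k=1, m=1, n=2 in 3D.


Using the identity: epsilon_{ijk} epsilon_{imn} = delta_{jm} delta_{kn} - delta_{jn} delta_{km}.
delta_{21} = 0
delta_{12} = 0
delta_{22} = 1
delta_{11} = 1
Result = 0 * 0 - 1 * 1 = 0 - 1 = -1

-1


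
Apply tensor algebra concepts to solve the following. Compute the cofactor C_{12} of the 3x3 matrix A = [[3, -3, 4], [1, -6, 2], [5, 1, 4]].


To find cofactor C_{12}, delete row 1 and column 2.
The resulting 2x2 submatrix is: [[1, 2], [5, 4]]
Minor M_{12} = 1*4 - 2*5
  = 4 - 10 = -6
Sign = (-1)^(1+2) = (-1)^3 = -1
Cofactor C_{12} = -1 * -6 = 6

6


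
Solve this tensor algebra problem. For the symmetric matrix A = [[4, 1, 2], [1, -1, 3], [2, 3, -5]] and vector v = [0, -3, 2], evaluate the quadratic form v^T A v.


First compute Av:
(Av)_1 = 4*0 + 1*-3 + 2*2 = 1
(Av)_2 = 1*0 + -1*-3 + 3*2 = 9
(Av)_3 = 2*0 + 3*-3 + -5*2 = -19
Av = [1, 9, -19]
Then v^T (Av) = 0*1 + -3*9 + 2*-19
= 0 + -27 + -38 = -65

-65


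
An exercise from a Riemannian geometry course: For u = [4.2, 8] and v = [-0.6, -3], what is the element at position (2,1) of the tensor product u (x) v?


The outer product entry T_{ij} = u_i * v_j.
We need i=2, j=1.
u_2 = 8, v_1 = -0.6
T_{2,1} = 8 * -0.6 = -4.8

-4.8


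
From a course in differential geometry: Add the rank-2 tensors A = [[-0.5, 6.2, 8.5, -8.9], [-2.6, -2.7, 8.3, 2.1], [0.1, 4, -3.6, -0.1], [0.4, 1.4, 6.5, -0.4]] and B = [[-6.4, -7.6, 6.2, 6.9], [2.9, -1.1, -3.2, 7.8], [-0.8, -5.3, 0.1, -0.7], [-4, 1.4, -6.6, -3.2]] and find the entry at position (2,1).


Tensor addition is component-wise: (A + B)_{ij} = A_{ij} + B_{ij}.
A_{21} = -2.6
B_{21} = 2.9
(A + B)_{21} = -2.6 + 2.9 = 0.3

0.3


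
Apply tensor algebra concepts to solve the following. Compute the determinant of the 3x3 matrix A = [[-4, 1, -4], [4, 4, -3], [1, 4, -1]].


Expanding along the first row, det(A) = a11*M_11 - a12*M_12 + a13*M_13, where M_1j is the (1,j) minor.
Minor M_11 = 4*-1 - -3*4 = 8
Minor M_12 = 4*-1 - -3*1 = -1
Minor M_13 = 4*4 - 4*1 = 12
det = -4*(8) - 1*(-1) + -4*(12)
    = -32 - -1 + -48
    = -79

-79


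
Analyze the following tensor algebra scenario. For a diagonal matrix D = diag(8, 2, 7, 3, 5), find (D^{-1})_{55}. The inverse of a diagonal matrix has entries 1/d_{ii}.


For a diagonal matrix, the inverse has entries (D^{-1})_{ii} = 1/d_{ii}.
The diagonal entries are: d_{11} = 8, d_{22} = 2, d_{33} = 7, d_{44} = 3, d_{55} = 5
We need (D^{-1})_{55} = 1/d_{55} = 1/5 = 1/5

1/5


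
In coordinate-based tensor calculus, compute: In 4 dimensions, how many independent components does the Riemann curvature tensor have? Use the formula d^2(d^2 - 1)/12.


The Riemann tensor in d dimensions has d^2(d^2 - 1)/12 independent components.
d = 4, so d^2 = 16
d^2 - 1 = 15
d^2(d^2 - 1) = 16 * 15 = 240
Divide by 12: 240 / 12 = 20

20


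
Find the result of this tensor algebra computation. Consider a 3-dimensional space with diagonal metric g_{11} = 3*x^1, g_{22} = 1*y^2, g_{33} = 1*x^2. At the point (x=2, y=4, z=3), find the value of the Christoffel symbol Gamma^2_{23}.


For a diagonal metric, Gamma^k_{ij} = (1/2) g^{kk} (dg_{ik}/dx_j + dg_{jk}/dx_i - dg_{ij}/dx_k).
The metric is diagonal, so g_{ab} = 0 for a != b.
At the given point: g_{11} = 6, g_{22} = 16, g_{33} = 4
g^{22} = 1/16
dg_{22}/dx_3 = dg_{22}/dx_3 = 0
dg_{32}/dx_2 = 0 (off-diagonal)
dg_{23}/dx_2 = 0 (off-diagonal)
Numerator = 0 + 0 - 0 = 0
Gamma^2_{23} = 0 / (2 * 16) = 0

0


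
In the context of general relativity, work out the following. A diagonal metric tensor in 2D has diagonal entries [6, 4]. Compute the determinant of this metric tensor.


For a diagonal metric, the determinant is the product of diagonal entries.
Diagonal entries: 6, 4
det(g) = 6 * 4 = 24

24


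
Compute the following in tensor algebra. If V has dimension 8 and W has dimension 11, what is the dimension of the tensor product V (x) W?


The dimension of a tensor product is the product of dimensions.
dim(V) = 8, dim(W) = 11
dim(V (x) W) = 8 * 11 = 88

88


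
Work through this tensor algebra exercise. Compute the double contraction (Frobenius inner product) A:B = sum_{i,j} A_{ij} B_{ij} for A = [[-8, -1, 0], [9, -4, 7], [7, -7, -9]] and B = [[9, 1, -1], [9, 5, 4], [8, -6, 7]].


A:B = sum over all i,j of A_{ij} * B_{ij}.
Row 1: -8*9=-72, -1*1=-1, 0*-1=0 => row sum = -73
Row 2: 9*9=81, -4*5=-20, 7*4=28 => row sum = 89
Row 3: 7*8=56, -7*-6=42, -9*7=-63 => row sum = 35
Total = -73 + 89 + 35 = 51

51


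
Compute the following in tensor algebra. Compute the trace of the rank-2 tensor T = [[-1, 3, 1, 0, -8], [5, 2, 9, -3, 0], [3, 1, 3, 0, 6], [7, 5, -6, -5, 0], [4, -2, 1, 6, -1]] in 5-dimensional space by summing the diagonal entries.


The contraction (trace) of a rank-2 tensor is the sum of its diagonal elements.
Diagonal entries: A[1,1] = -1, A[2,2] = 2, A[3,3] = 3, A[4,4] = -5, A[5,5] = -1
Tr(A) = -1 + 2 + 3 + -5 + -1 = -2

-2


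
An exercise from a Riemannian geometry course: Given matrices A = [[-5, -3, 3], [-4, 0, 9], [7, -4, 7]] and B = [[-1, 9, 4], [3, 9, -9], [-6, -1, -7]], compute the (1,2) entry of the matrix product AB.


(AB)_{ij} = sum_k A_{ik} B_{kj}.
For i=1, j=2:
A_{11} * B_{12} = -5 * 9 = -45
A_{12} * B_{22} = -3 * 9 = -27
A_{13} * B_{32} = 3 * -1 = -3
Sum = -45 + -27 + -3 = -75

-75


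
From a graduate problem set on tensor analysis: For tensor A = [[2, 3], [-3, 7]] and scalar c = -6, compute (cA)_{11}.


Scalar multiplication: (cA)_{ij} = c * A_{ij}.
c = -6
A_{11} = 2
(cA)_{11} = -6 * 2 = -12

-12


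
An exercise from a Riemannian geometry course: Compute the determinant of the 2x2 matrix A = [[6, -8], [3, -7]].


For a 2x2 matrix [[a, b], [c, d]], det = a*d - b*c.
a = 6, b = -8, c = 3, d = -7
a*d = 6 * -7 = -42
b*c = -8 * 3 = -24
det = -42 - -24 = -18

-18


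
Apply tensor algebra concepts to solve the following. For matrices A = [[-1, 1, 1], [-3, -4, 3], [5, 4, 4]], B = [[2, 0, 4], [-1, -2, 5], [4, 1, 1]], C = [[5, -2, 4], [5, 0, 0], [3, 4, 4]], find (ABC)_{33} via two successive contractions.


(ABC)_{33} = sum_m (AB)_{3m} C_{m3}. First compute row 3 of AB.
(AB)_{31} = 5*2 + 4*-1 + 4*4 = 22
(AB)_{32} = 5*0 + 4*-2 + 4*1 = -4
(AB)_{33} = 5*4 + 4*5 + 4*1 = 44
Now contract with column 3 of C:
(AB)_{31} * C_{13} = 22 * 4 = 88
(AB)_{32} * C_{23} = -4 * 0 = 0
(AB)_{33} * C_{33} = 44 * 4 = 176
(ABC)_{33} = 88 + 0 + 176 = 264

264


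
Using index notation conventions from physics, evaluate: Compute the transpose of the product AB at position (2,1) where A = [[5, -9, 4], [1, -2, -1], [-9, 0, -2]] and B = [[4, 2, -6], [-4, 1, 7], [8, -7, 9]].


(AB)^T_{ij} = (AB)_{ji} = sum_k A_{jk} B_{ki}.
For i=2, j=1 we need (AB)_{12}:
A_{11} * B_{12} = 5 * 2 = 10
A_{12} * B_{22} = -9 * 1 = -9
A_{13} * B_{32} = 4 * -7 = -28
Sum = 10 + -9 + -28 = -27

-27


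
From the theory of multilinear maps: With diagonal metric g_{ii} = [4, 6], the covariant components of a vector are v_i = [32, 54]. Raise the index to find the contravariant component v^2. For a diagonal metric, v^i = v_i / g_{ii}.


To raise an index with a diagonal metric: v^i = v_i / g_{ii}.
For index 2: v_2 = 54, g_{22} = 6
v^2 = 54 / 6 = 9

9


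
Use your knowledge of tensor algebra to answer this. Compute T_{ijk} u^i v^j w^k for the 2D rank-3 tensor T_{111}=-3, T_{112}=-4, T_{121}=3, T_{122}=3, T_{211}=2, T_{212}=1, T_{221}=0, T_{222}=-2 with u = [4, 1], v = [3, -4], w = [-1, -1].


S = sum over i,j,k of T_{ijk} u_i v_j w_k. Expanding all 8 terms:
T_{111}*u_1*v_1*w_1 = -3*4*3*-1 = 36  (running total: 36)
T_{112}*u_1*v_1*w_2 = -4*4*3*-1 = 48  (running total: 84)
T_{121}*u_1*v_2*w_1 = 3*4*-4*-1 = 48  (running total: 132)
T_{122}*u_1*v_2*w_2 = 3*4*-4*-1 = 48  (running total: 180)
T_{211}*u_2*v_1*w_1 = 2*1*3*-1 = -6  (running total: 174)
T_{212}*u_2*v_1*w_2 = 1*1*3*-1 = -3  (running total: 171)
T_{221}*u_2*v_2*w_1 = 0*1*-4*-1 = 0  (running total: 171)
T_{222}*u_2*v_2*w_2 = -2*1*-4*-1 = -8  (running total: 163)
S = 163

163


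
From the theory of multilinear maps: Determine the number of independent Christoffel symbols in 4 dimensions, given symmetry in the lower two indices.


Christoffel symbols Gamma^k_{ij} are symmetric in i,j, so there are d * d(d+1)/2 independent symbols.
d = 4
d(d+1)/2 = 4 * 5 / 2 = 10
Total = 4 * 10 = 40

40


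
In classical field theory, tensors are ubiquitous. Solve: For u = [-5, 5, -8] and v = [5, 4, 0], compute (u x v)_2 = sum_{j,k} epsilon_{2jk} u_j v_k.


(u x v)_2 = sum_{j,k} epsilon_{2jk} u_j v_k. Only permutations of (1,2,3) contribute; the two non-zero terms are:
eps_{213} u_1 v_3 = -1 * -5 * 0 = 0
eps_{231} u_3 v_1 = 1 * -8 * 5 = -40
(u x v)_2 = -40

-40


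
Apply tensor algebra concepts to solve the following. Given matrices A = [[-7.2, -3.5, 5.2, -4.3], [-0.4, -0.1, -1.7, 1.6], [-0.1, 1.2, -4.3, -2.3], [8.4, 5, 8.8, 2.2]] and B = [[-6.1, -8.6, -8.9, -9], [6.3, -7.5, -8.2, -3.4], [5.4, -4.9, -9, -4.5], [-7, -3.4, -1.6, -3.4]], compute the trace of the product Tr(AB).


Tr(AB) = sum_i (AB)_{ii} where (AB)_{ii} = sum_k A_{ik} B_{ki}.
(AB)_{11} = -7.2*-6.1 + -3.5*6.3 + 5.2*5.4 + -4.3*-7 = 80.05
(AB)_{22} = -0.4*-8.6 + -0.1*-7.5 + -1.7*-4.9 + 1.6*-3.4 = 7.08
(AB)_{33} = -0.1*-8.9 + 1.2*-8.2 + -4.3*-9 + -2.3*-1.6 = 33.43
(AB)_{44} = 8.4*-9 + 5*-3.4 + 8.8*-4.5 + 2.2*-3.4 = -139.68
Tr(AB) = 80.05 + 7.08 + 33.43 + -139.68 = -19.12

-19.12


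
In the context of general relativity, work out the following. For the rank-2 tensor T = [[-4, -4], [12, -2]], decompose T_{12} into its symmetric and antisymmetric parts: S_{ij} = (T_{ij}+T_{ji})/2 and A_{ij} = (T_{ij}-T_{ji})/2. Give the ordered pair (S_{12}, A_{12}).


T_{12} = -4
T_{21} = 12
S_{12} = (-4 + 12)/2 = 8/2 = 4
A_{12} = (-4 - 12)/2 = -16/2 = -8
Check: S + A = 4 + -8 = -4 = T_{12}.

(4, -8)


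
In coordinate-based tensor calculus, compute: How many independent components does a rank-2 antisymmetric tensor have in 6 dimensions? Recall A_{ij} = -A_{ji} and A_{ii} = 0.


An antisymmetric rank-2 tensor satisfies A_{ij} = -A_{ji}, so diagonal entries are zero.
The independent components are the upper-triangular entries: C(n, 2) = n(n-1)/2.
n = 6
C(6, 2) = 6 * 5 / 2 = 30 / 2 = 15

15


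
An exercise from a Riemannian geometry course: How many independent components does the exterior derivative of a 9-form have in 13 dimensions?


The exterior derivative of a p-form is a (p+1)-form.
Its number of independent components is C(n, p+1).
n = 13, p+1 = 10
C(13, 10) = 286

286


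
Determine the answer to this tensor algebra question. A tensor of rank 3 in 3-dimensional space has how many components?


The number of components of a rank-r tensor in d dimensions is d^r.
Here d = 3 and r = 3.
3^3 = 27

27


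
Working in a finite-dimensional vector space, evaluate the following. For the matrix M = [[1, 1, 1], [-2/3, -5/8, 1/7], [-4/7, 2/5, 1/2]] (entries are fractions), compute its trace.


The trace is the sum of diagonal entries.
Diagonal: M[1,1] = 1, M[2,2] = -5/8, M[3,3] = 1/2
Tr(M) = 1 + -5/8 + 1/2
Computing step by step:
After adding M[1,1]: 1
After adding M[2,2]: 3/8
After adding M[3,3]: 7/8
Tr(M) = 7/8

7/8


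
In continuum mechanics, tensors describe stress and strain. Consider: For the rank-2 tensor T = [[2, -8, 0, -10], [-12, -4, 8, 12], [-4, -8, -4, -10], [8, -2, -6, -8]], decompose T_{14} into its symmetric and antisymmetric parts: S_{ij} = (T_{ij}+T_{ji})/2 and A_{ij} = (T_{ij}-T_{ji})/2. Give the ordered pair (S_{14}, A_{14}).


T_{14} = -10
T_{41} = 8
S_{14} = (-10 + 8)/2 = -2/2 = -1
A_{14} = (-10 - 8)/2 = -18/2 = -9
Check: S + A = -1 + -9 = -10 = T_{14}.

(-1, -9)


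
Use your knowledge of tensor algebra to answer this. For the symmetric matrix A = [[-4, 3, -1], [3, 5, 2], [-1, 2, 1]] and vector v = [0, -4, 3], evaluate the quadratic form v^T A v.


First compute Av:
(Av)_1 = -4*0 + 3*-4 + -1*3 = -15
(Av)_2 = 3*0 + 5*-4 + 2*3 = -14
(Av)_3 = -1*0 + 2*-4 + 1*3 = -5
Av = [-15, -14, -5]
Then v^T (Av) = 0*-15 + -4*-14 + 3*-5
= 0 + 56 + -15 = 41

41


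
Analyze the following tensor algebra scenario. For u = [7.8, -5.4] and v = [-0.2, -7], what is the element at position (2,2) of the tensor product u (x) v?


The outer product entry T_{ij} = u_i * v_j.
We need i=2, j=2.
u_2 = -5.4, v_2 = -7
T_{2,2} = -5.4 * -7 = 37.8

37.8


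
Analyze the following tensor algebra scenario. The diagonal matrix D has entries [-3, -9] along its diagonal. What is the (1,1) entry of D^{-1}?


For a diagonal matrix, the inverse has entries (D^{-1})_{ii} = 1/d_{ii}.
The diagonal entries are: d_{11} = -3, d_{22} = -9
We need (D^{-1})_{11} = 1/d_{11} = 1/-3 = -1/3

-1/3


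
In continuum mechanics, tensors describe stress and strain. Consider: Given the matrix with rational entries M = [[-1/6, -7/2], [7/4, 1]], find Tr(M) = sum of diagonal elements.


The trace is the sum of diagonal entries.
Diagonal: M[1,1] = -1/6, M[2,2] = 1
Tr(M) = -1/6 + 1
Computing step by step:
After adding M[1,1]: -1/6
After adding M[2,2]: 5/6
Tr(M) = 5/6

5/6


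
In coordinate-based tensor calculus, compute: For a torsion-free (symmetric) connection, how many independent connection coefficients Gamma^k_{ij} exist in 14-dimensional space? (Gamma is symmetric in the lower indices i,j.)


Christoffel symbols Gamma^k_{ij} are symmetric in i,j, so there are d * d(d+1)/2 independent symbols.
d = 14
d(d+1)/2 = 14 * 15 / 2 = 105
Total = 14 * 105 = 1470

1470


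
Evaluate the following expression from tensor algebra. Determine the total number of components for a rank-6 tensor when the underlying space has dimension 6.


The number of components of a rank-r tensor in d dimensions is d^r.
Here d = 6 and r = 6.
6^6 = 46656

46656


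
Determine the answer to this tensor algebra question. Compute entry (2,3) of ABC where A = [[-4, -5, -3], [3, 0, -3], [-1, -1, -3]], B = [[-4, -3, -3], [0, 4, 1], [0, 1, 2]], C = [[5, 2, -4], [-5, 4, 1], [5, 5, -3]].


(ABC)_{23} = sum_m (AB)_{2m} C_{m3}. First compute row 2 of AB.
(AB)_{21} = 3*-4 + 0*0 + -3*0 = -12
(AB)_{22} = 3*-3 + 0*4 + -3*1 = -12
(AB)_{23} = 3*-3 + 0*1 + -3*2 = -15
Now contract with column 3 of C:
(AB)_{21} * C_{13} = -12 * -4 = 48
(AB)_{22} * C_{23} = -12 * 1 = -12
(AB)_{23} * C_{33} = -15 * -3 = 45
(ABC)_{23} = 48 + -12 + 45 = 81

81


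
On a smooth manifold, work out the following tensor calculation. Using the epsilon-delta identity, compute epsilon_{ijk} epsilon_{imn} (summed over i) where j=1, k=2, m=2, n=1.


Using the identity: epsilon_{ijk} epsilon_{imn} = delta_{jm} delta_{kn} - delta_{jn} delta_{km}.
delta_{12} = 0
delta_{21} = 0
delta_{11} = 1
delta_{22} = 1
Result = 0 * 0 - 1 * 1 = 0 - 1 = -1

-1


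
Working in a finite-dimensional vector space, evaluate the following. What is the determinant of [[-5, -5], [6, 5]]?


For a 2x2 matrix [[a, b], [c, d]], det = a*d - b*c.
a = -5, b = -5, c = 6, d = 5
a*d = -5 * 5 = -25
b*c = -5 * 6 = -30
det = -25 - -30 = 5

5


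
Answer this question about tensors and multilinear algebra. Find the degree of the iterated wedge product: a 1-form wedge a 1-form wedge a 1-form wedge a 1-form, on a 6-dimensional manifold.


The degree of a wedge product is the sum of the degrees of the individual forms.
Degrees: 1, 1, 1, 1
Total degree = 1 + 1 + 1 + 1 = 4

4


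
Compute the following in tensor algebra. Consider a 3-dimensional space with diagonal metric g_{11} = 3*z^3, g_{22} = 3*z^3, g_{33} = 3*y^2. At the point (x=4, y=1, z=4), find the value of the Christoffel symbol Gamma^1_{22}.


For a diagonal metric, Gamma^k_{ij} = (1/2) g^{kk} (dg_{ik}/dx_j + dg_{jk}/dx_i - dg_{ij}/dx_k).
The metric is diagonal, so g_{ab} = 0 for a != b.
At the given point: g_{11} = 192, g_{22} = 192, g_{33} = 3
g^{11} = 1/192
dg_{21}/dx_2 = 0 (off-diagonal)
dg_{21}/dx_2 = 0 (off-diagonal)
dg_{22}/dx_1 = dg_{22}/dx_1 = 0
Numerator = 0 + 0 - 0 = 0
Gamma^1_{22} = 0 / (2 * 192) = 0

0


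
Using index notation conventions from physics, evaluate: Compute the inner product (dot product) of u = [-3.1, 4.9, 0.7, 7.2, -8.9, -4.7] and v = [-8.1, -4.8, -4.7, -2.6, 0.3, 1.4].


The inner product u . v = sum of u_i * v_i.
Term-by-term: -3.1 * -8.1, 4.9 * -4.8, 0.7 * -4.7, 7.2 * -2.6, -8.9 * 0.3, -4.7 * 1.4
Products: 25.11, -23.52, -3.29, -18.72, -2.67, -6.58
Sum = 25.11 + -23.52 + -3.29 + -18.72 + -2.67 + -6.58 = -29.67

-29.67


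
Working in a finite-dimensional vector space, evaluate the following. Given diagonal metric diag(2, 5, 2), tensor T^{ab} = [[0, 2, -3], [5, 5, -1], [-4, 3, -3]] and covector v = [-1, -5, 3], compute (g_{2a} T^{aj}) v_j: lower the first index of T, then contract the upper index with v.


Step 1: lower the first index. For a diagonal metric, g_{ia} T^{aj} = g_{ii} T^{ij} (no sum on i).
g_{22} = 5
S_2{}^1 = 5 * T^{21} = 5 * 5 = 25
S_2{}^2 = 5 * T^{22} = 5 * 5 = 25
S_2{}^3 = 5 * T^{23} = 5 * -1 = -5
Step 2: contract S_2{}^j with v_j.
S_2{}^1 * v_1 = 25 * -1 = -25
S_2{}^2 * v_2 = 25 * -5 = -125
S_2{}^3 * v_3 = -5 * 3 = -15
Result = -25 + -125 + -15 = -165

-165


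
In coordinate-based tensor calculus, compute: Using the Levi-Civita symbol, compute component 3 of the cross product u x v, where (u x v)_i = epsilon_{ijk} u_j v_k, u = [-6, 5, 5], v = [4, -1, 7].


(u x v)_3 = sum_{j,k} epsilon_{3jk} u_j v_k. Only permutations of (1,2,3) contribute; the two non-zero terms are:
eps_{312} u_1 v_2 = 1 * -6 * -1 = 6
eps_{321} u_2 v_1 = -1 * 5 * 4 = -20
(u x v)_3 = -14

-14


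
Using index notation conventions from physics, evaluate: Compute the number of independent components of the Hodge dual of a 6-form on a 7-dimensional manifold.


The Hodge dual of a p-form on an n-dimensional manifold is an (n-p)-form.
n = 7, p = 6, so dual degree = 7 - 6 = 1
The number of components is C(n, n-p) = C(7, 1) = 7

7


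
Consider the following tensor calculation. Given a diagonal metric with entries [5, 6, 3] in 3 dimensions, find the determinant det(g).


For a diagonal metric, the determinant is the product of diagonal entries.
Diagonal entries: 5, 6, 3
det(g) = 5 * 6 * 3 = 90

90


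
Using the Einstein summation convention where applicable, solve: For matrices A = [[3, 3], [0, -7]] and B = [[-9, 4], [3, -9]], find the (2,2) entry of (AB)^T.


(AB)^T_{ij} = (AB)_{ji} = sum_k A_{jk} B_{ki}.
For i=2, j=2 we need (AB)_{22}:
A_{21} * B_{12} = 0 * 4 = 0
A_{22} * B_{22} = -7 * -9 = 63
Sum = 0 + 63 = 63

63


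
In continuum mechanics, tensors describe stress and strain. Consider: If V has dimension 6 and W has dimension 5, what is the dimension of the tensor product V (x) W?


The dimension of a tensor product is the product of dimensions.
dim(V) = 6, dim(W) = 5
dim(V (x) W) = 6 * 5 = 30

30


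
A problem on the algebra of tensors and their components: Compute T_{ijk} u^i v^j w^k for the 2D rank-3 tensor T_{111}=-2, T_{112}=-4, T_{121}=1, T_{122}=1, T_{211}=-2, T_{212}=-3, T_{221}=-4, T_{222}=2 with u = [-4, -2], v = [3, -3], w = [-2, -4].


S = sum over i,j,k of T_{ijk} u_i v_j w_k. Expanding all 8 terms:
T_{111}*u_1*v_1*w_1 = -2*-4*3*-2 = -48  (running total: -48)
T_{112}*u_1*v_1*w_2 = -4*-4*3*-4 = -192  (running total: -240)
T_{121}*u_1*v_2*w_1 = 1*-4*-3*-2 = -24  (running total: -264)
T_{122}*u_1*v_2*w_2 = 1*-4*-3*-4 = -48  (running total: -312)
T_{211}*u_2*v_1*w_1 = -2*-2*3*-2 = -24  (running total: -336)
T_{212}*u_2*v_1*w_2 = -3*-2*3*-4 = -72  (running total: -408)
T_{221}*u_2*v_2*w_1 = -4*-2*-3*-2 = 48  (running total: -360)
T_{222}*u_2*v_2*w_2 = 2*-2*-3*-4 = -48  (running total: -408)
S = -408

-408


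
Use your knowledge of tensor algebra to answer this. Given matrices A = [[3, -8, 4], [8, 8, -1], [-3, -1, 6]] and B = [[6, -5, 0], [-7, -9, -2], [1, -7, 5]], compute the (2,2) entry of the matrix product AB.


(AB)_{ij} = sum_k A_{ik} B_{kj}.
For i=2, j=2:
A_{21} * B_{12} = 8 * -5 = -40
A_{22} * B_{22} = 8 * -9 = -72
A_{23} * B_{32} = -1 * -7 = 7
Sum = -40 + -72 + 7 = -105

-105


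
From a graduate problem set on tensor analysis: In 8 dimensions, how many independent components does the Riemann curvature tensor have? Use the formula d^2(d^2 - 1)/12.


The Riemann tensor in d dimensions has d^2(d^2 - 1)/12 independent components.
d = 8, so d^2 = 64
d^2 - 1 = 63
d^2(d^2 - 1) = 64 * 63 = 4032
Divide by 12: 4032 / 12 = 336

336


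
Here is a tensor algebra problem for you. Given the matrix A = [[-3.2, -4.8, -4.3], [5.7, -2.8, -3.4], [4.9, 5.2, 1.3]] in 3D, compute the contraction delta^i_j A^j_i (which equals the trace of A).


The contraction (trace) of a rank-2 tensor is the sum of its diagonal elements.
Diagonal entries: A[1,1] = -3.2, A[2,2] = -2.8, A[3,3] = 1.3
Tr(A) = -3.2 + -2.8 + 1.3 = -4.7

-4.7


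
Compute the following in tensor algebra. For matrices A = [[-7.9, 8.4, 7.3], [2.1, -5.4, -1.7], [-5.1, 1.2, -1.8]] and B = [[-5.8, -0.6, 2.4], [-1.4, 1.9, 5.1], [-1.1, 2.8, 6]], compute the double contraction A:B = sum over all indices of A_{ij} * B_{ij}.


A:B = sum over all i,j of A_{ij} * B_{ij}.
Row 1: -7.9*-5.8=45.82, 8.4*-0.6=-5.04, 7.3*2.4=17.52 => row sum = 58.3
Row 2: 2.1*-1.4=-2.94, -5.4*1.9=-10.26, -1.7*5.1=-8.67 => row sum = -21.87
Row 3: -5.1*-1.1=5.61, 1.2*2.8=3.36, -1.8*6=-10.8 => row sum = -1.83
Total = 58.3 + -21.87 + -1.83 = 34.6

34.6


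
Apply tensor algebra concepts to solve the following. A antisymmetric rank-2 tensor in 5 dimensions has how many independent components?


A antisymmetric rank-2 tensor in d dimensions has d(d-1)/2 independent components.
d = 5
d(d-1)/2 = 5 * 4 / 2 = 20 / 2 = 10

10


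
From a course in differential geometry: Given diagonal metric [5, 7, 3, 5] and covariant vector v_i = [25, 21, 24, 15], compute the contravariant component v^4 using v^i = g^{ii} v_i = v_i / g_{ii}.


To raise an index with a diagonal metric: v^i = v_i / g_{ii}.
For index 4: v_4 = 15, g_{44} = 5
v^4 = 15 / 5 = 3

3


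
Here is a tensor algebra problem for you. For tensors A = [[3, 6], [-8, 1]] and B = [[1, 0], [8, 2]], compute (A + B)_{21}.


Tensor addition is component-wise: (A + B)_{ij} = A_{ij} + B_{ij}.
A_{21} = -8
B_{21} = 8
(A + B)_{21} = -8 + 8 = 0

0


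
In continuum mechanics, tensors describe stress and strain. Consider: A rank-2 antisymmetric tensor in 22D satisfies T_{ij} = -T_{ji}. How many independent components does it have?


An antisymmetric rank-2 tensor satisfies A_{ij} = -A_{ji}, so diagonal entries are zero.
The independent components are the upper-triangular entries: C(n, 2) = n(n-1)/2.
n = 22
C(22, 2) = 22 * 21 / 2 = 462 / 2 = 231

231


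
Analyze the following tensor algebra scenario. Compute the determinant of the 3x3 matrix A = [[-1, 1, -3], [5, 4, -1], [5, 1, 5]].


Expanding along the first row, det(A) = a11*M_11 - a12*M_12 + a13*M_13, where M_1j is the (1,j) minor.
Minor M_11 = 4*5 - -1*1 = 21
Minor M_12 = 5*5 - -1*5 = 30
Minor M_13 = 5*1 - 4*5 = -15
det = -1*(21) - 1*(30) + -3*(-15)
    = -21 - 30 + 45
    = -6

-6


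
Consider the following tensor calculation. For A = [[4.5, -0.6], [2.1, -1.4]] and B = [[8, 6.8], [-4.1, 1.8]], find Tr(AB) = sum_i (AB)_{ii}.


Tr(AB) = sum_i (AB)_{ii} where (AB)_{ii} = sum_k A_{ik} B_{ki}.
(AB)_{11} = 4.5*8 + -0.6*-4.1 = 38.46
(AB)_{22} = 2.1*6.8 + -1.4*1.8 = 11.76
Tr(AB) = 38.46 + 11.76 = 50.22

50.22


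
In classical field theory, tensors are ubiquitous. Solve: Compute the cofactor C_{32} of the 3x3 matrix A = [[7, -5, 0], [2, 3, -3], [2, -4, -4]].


To find cofactor C_{32}, delete row 3 and column 2.
The resulting 2x2 submatrix is: [[7, 0], [2, -3]]
Minor M_{32} = 7*-3 - 0*2
  = -21 - 0 = -21
Sign = (-1)^(3+2) = (-1)^5 = -1
Cofactor C_{32} = -1 * -21 = 21

21


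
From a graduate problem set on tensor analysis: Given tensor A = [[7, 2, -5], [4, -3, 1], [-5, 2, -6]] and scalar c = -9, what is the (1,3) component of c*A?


Scalar multiplication: (cA)_{ij} = c * A_{ij}.
c = -9
A_{13} = -5
(cA)_{13} = -9 * -5 = 45

45


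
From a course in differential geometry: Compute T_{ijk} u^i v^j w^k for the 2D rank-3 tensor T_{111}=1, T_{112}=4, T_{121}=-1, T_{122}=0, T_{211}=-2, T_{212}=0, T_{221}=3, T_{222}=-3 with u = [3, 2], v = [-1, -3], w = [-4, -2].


S = sum over i,j,k of T_{ijk} u_i v_j w_k. Expanding all 8 terms:
T_{111}*u_1*v_1*w_1 = 1*3*-1*-4 = 12  (running total: 12)
T_{112}*u_1*v_1*w_2 = 4*3*-1*-2 = 24  (running total: 36)
T_{121}*u_1*v_2*w_1 = -1*3*-3*-4 = -36  (running total: 0)
T_{122}*u_1*v_2*w_2 = 0*3*-3*-2 = 0  (running total: 0)
T_{211}*u_2*v_1*w_1 = -2*2*-1*-4 = -16  (running total: -16)
T_{212}*u_2*v_1*w_2 = 0*2*-1*-2 = 0  (running total: -16)
T_{221}*u_2*v_2*w_1 = 3*2*-3*-4 = 72  (running total: 56)
T_{222}*u_2*v_2*w_2 = -3*2*-3*-2 = -36  (running total: 20)
S = 20

20


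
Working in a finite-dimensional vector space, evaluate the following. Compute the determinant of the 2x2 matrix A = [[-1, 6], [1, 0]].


For a 2x2 matrix [[a, b], [c, d]], det = a*d - b*c.
a = -1, b = 6, c = 1, d = 0
a*d = -1 * 0 = 0
b*c = 6 * 1 = 6
det = 0 - 6 = -6

-6


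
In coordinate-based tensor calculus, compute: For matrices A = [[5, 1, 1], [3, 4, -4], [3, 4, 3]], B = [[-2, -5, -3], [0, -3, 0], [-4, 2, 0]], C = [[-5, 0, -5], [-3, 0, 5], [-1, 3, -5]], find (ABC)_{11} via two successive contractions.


(ABC)_{11} = sum_m (AB)_{1m} C_{m1}. First compute row 1 of AB.
(AB)_{11} = 5*-2 + 1*0 + 1*-4 = -14
(AB)_{12} = 5*-5 + 1*-3 + 1*2 = -26
(AB)_{13} = 5*-3 + 1*0 + 1*0 = -15
Now contract with column 1 of C:
(AB)_{11} * C_{11} = -14 * -5 = 70
(AB)_{12} * C_{21} = -26 * -3 = 78
(AB)_{13} * C_{31} = -15 * -1 = 15
(ABC)_{11} = 70 + 78 + 15 = 163

163


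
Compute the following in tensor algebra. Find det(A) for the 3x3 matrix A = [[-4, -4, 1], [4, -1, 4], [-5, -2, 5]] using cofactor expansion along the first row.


Expanding along the first row, det(A) = a11*M_11 - a12*M_12 + a13*M_13, where M_1j is the (1,j) minor.
Minor M_11 = -1*5 - 4*-2 = 3
Minor M_12 = 4*5 - 4*-5 = 40
Minor M_13 = 4*-2 - -1*-5 = -13
det = -4*(3) - -4*(40) + 1*(-13)
    = -12 - -160 + -13
    = 135

135
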